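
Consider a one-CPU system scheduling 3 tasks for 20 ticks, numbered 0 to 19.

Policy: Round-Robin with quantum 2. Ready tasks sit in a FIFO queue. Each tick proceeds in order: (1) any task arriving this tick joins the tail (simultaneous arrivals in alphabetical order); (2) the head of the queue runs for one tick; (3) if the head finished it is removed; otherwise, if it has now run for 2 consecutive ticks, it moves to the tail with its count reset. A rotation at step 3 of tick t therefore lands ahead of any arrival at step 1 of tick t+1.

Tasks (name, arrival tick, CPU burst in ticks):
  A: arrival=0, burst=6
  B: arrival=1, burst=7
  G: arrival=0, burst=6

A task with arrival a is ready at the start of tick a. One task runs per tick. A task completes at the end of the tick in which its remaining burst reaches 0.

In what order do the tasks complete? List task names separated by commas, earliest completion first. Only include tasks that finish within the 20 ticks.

t=0: queue=[A,G] q_used=0 → run A
t=1: queue=[A,G,B] q_used=1 → run A
t=2: queue=[G,B,A] q_used=0 → run G
t=3: queue=[G,B,A] q_used=1 → run G
t=4: queue=[B,A,G] q_used=0 → run B
t=5: queue=[B,A,G] q_used=1 → run B
t=6: queue=[A,G,B] q_used=0 → run A
t=7: queue=[A,G,B] q_used=1 → run A
t=8: queue=[G,B,A] q_used=0 → run G
t=9: queue=[G,B,A] q_used=1 → run G
t=10: queue=[B,A,G] q_used=0 → run B
t=11: queue=[B,A,G] q_used=1 → run B
t=12: queue=[A,G,B] q_used=0 → run A
t=13: queue=[A,G,B] q_used=1 → run A
t=14: queue=[G,B] q_used=0 → run G
t=15: queue=[G,B] q_used=1 → run G
t=16: queue=[B] q_used=0 → run B
t=17: queue=[B] q_used=1 → run B
t=18: queue=[B] q_used=0 → run B
t=19: (idle)

completion order = A, G, B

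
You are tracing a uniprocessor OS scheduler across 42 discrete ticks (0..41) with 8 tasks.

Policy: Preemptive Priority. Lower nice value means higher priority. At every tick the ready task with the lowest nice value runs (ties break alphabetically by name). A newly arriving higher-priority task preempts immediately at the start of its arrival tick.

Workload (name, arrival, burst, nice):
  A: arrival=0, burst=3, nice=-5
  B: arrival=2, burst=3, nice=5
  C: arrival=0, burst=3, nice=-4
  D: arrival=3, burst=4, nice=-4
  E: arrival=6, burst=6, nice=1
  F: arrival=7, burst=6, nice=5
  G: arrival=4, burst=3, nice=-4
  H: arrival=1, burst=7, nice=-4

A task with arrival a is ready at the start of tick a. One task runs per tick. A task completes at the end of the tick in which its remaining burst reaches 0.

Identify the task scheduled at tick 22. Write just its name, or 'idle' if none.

t=0: ready={A,C} → run A
t=1: ready={A,C,H} → run A
t=2: ready={A,B,C,H} → run A
t=3: ready={B,C,D,H} → run C
t=4: ready={B,C,D,G,H} → run C
t=5: ready={B,C,D,G,H} → run C
t=6: ready={B,D,E,G,H} → run D
t=7: ready={B,D,E,F,G,H} → run D
t=8: ready={B,D,E,F,G,H} → run D
t=9: ready={B,D,E,F,G,H} → run D
t=10: ready={B,E,F,G,H} → run G
t=11: ready={B,E,F,G,H} → run G
t=12: ready={B,E,F,G,H} → run G
t=13: ready={B,E,F,H} → run H
t=14: ready={B,E,F,H} → run H
t=15: ready={B,E,F,H} → run H
t=16: ready={B,E,F,H} → run H
t=17: ready={B,E,F,H} → run H
t=18: ready={B,E,F,H} → run H
t=19: ready={B,E,F,H} → run H
t=20: ready={B,E,F} → run E
t=21: ready={B,E,F} → run E
t=22: ready={B,E,F} → run E
t=23: ready={B,E,F} → run E
t=24: ready={B,E,F} → run E
t=25: ready={B,E,F} → run E
t=26: ready={B,F} → run B
t=27: ready={B,F} → run B
t=28: ready={B,F} → run B
t=29: ready={F} → run F
t=30: ready={F} → run F
t=31: ready={F} → run F
t=32: ready={F} → run F
t=33: ready={F} → run F
t=34: ready={F} → run F
t=35: (idle)
t=36: (idle)
t=37: (idle)
t=38: (idle)
t=39: (idle)
t=40: (idle)
t=41: (idle)

running at tick 22 = E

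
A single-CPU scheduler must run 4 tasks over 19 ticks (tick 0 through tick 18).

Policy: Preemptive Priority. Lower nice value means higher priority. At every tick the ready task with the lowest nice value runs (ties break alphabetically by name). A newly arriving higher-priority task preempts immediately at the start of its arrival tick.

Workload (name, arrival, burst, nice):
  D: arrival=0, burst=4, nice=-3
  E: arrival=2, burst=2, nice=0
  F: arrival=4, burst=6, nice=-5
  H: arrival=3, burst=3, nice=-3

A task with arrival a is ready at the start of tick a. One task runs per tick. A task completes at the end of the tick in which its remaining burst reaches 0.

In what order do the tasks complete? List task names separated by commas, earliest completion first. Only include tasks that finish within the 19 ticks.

completion order = D, F, H, E

t=0: ready={D} → run D
t=1: ready={D} → run D
t=2: ready={D,E} → run D
t=3: ready={D,E,H} → run D
t=4: ready={E,F,H} → run F
t=5: ready={E,F,H} → run F
t=6: ready={E,F,H} → run F
t=7: ready={E,F,H} → run F
t=8: ready={E,F,H} → run F
t=9: ready={E,F,H} → run F
t=10: ready={E,H} → run H
t=11: ready={E,H} → run H
t=12: ready={E,H} → run H
t=13: ready={E} → run E
t=14: ready={E} → run E
t=15: (idle)
t=16: (idle)
t=17: (idle)
t=18: (idle)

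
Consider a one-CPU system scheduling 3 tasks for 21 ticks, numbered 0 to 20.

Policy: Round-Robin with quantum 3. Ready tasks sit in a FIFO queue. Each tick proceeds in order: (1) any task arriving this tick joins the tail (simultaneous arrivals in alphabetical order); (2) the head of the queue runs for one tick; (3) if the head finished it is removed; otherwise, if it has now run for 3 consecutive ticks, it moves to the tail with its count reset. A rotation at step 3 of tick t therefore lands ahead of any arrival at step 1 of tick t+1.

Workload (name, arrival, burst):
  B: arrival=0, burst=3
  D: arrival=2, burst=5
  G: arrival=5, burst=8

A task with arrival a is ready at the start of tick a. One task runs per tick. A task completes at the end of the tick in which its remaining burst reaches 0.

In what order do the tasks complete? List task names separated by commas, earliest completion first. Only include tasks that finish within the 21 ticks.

t=0: queue=[B] q_used=0 → run B
t=1: queue=[B] q_used=1 → run B
t=2: queue=[B,D] q_used=2 → run B
t=3: queue=[D] q_used=0 → run D
t=4: queue=[D] q_used=1 → run D
t=5: queue=[D,G] q_used=2 → run D
t=6: queue=[G,D] q_used=0 → run G
t=7: queue=[G,D] q_used=1 → run G
t=8: queue=[G,D] q_used=2 → run G
t=9: queue=[D,G] q_used=0 → run D
t=10: queue=[D,G] q_used=1 → run D
t=11: queue=[G] q_used=0 → run G
t=12: queue=[G] q_used=1 → run G
t=13: queue=[G] q_used=2 → run G
t=14: queue=[G] q_used=0 → run G
t=15: queue=[G] q_used=1 → run G
t=16: (idle)
t=17: (idle)
t=18: (idle)
t=19: (idle)
t=20: (idle)

completion order = B, D, G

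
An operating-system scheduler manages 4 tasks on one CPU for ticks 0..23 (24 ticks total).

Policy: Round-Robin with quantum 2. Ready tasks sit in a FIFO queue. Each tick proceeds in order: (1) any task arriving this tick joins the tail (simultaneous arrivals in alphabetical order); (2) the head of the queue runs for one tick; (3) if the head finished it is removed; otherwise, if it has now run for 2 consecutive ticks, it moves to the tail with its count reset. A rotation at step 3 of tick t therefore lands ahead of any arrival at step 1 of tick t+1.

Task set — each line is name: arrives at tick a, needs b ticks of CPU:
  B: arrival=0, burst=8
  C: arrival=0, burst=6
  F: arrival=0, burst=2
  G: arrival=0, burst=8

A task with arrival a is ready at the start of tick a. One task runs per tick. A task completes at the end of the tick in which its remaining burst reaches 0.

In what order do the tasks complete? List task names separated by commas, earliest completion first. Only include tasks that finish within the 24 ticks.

t=0: queue=[B,C,F,G] q_used=0 → run B
t=1: queue=[B,C,F,G] q_used=1 → run B
t=2: queue=[C,F,G,B] q_used=0 → run C
t=3: queue=[C,F,G,B] q_used=1 → run C
t=4: queue=[F,G,B,C] q_used=0 → run F
t=5: queue=[F,G,B,C] q_used=1 → run F
t=6: queue=[G,B,C] q_used=0 → run G
t=7: queue=[G,B,C] q_used=1 → run G
t=8: queue=[B,C,G] q_used=0 → run B
t=9: queue=[B,C,G] q_used=1 → run B
t=10: queue=[C,G,B] q_used=0 → run C
t=11: queue=[C,G,B] q_used=1 → run C
t=12: queue=[G,B,C] q_used=0 → run G
t=13: queue=[G,B,C] q_used=1 → run G
t=14: queue=[B,C,G] q_used=0 → run B
t=15: queue=[B,C,G] q_used=1 → run B
t=16: queue=[C,G,B] q_used=0 → run C
t=17: queue=[C,G,B] q_used=1 → run C
t=18: queue=[G,B] q_used=0 → run G
t=19: queue=[G,B] q_used=1 → run G
t=20: queue=[B,G] q_used=0 → run B
t=21: queue=[B,G] q_used=1 → run B
t=22: queue=[G] q_used=0 → run G
t=23: queue=[G] q_used=1 → run G

completion order = F, C, B, G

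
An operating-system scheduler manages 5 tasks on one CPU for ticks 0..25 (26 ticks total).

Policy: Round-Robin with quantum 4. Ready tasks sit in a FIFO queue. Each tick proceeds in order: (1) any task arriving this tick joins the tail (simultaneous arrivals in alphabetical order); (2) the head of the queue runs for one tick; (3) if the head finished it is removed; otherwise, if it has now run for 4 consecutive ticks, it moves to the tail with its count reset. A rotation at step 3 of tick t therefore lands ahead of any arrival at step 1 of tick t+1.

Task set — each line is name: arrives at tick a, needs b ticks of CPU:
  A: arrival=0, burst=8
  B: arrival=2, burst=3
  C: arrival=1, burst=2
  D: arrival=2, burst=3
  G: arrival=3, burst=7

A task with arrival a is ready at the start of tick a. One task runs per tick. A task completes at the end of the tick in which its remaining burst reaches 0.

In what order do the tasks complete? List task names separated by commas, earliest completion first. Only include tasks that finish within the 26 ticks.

t=0: queue=[A] q_used=0 → run A
t=1: queue=[A,C] q_used=1 → run A
t=2: queue=[A,C,B,D] q_used=2 → run A
t=3: queue=[A,C,B,D,G] q_used=3 → run A
t=4: queue=[C,B,D,G,A] q_used=0 → run C
t=5: queue=[C,B,D,G,A] q_used=1 → run C
t=6: queue=[B,D,G,A] q_used=0 → run B
t=7: queue=[B,D,G,A] q_used=1 → run B
t=8: queue=[B,D,G,A] q_used=2 → run B
t=9: queue=[D,G,A] q_used=0 → run D
t=10: queue=[D,G,A] q_used=1 → run D
t=11: queue=[D,G,A] q_used=2 → run D
t=12: queue=[G,A] q_used=0 → run G
t=13: queue=[G,A] q_used=1 → run G
t=14: queue=[G,A] q_used=2 → run G
t=15: queue=[G,A] q_used=3 → run G
t=16: queue=[A,G] q_used=0 → run A
t=17: queue=[A,G] q_used=1 → run A
t=18: queue=[A,G] q_used=2 → run A
t=19: queue=[A,G] q_used=3 → run A
t=20: queue=[G] q_used=0 → run G
t=21: queue=[G] q_used=1 → run G
t=22: queue=[G] q_used=2 → run G
t=23: (idle)
t=24: (idle)
t=25: (idle)

completion order = C, B, D, A, G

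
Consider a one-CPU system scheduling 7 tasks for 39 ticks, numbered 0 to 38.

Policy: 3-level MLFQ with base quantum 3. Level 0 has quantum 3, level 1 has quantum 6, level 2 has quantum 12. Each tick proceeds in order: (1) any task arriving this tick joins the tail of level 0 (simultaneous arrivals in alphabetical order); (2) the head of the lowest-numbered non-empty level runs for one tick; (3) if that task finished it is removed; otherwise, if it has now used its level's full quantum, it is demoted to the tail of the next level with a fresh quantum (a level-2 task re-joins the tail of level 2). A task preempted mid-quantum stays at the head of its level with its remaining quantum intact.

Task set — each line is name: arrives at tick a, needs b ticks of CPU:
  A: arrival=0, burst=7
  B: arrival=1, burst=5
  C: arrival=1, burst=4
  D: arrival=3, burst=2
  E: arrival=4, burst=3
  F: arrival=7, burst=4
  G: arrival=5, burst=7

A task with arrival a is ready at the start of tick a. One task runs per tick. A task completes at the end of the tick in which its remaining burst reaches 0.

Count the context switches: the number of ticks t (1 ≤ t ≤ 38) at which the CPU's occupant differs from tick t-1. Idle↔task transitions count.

t=0: L0/L1/L2 = A/-/- → run A
t=1: L0/L1/L2 = ABC/-/- → run A
t=2: L0/L1/L2 = ABC/-/- → run A
t=3: L0/L1/L2 = BCD/A/- → run B
t=4: L0/L1/L2 = BCDE/A/- → run B
t=5: L0/L1/L2 = BCDEG/A/- → run B
t=6: L0/L1/L2 = CDEG/AB/- → run C
t=7: L0/L1/L2 = CDEGF/AB/- → run C
t=8: L0/L1/L2 = CDEGF/AB/- → run C
t=9: L0/L1/L2 = DEGF/ABC/- → run D
t=10: L0/L1/L2 = DEGF/ABC/- → run D
t=11: L0/L1/L2 = EGF/ABC/- → run E
t=12: L0/L1/L2 = EGF/ABC/- → run E
t=13: L0/L1/L2 = EGF/ABC/- → run E
t=14: L0/L1/L2 = GF/ABC/- → run G
t=15: L0/L1/L2 = GF/ABC/- → run G
t=16: L0/L1/L2 = GF/ABC/- → run G
t=17: L0/L1/L2 = F/ABCG/- → run F
t=18: L0/L1/L2 = F/ABCG/- → run F
t=19: L0/L1/L2 = F/ABCG/- → run F
t=20: L0/L1/L2 = -/ABCGF/- → run A
t=21: L0/L1/L2 = -/ABCGF/- → run A
t=22: L0/L1/L2 = -/ABCGF/- → run A
t=23: L0/L1/L2 = -/ABCGF/- → run A
t=24: L0/L1/L2 = -/BCGF/- → run B
t=25: L0/L1/L2 = -/BCGF/- → run B
t=26: L0/L1/L2 = -/CGF/- → run C
t=27: L0/L1/L2 = -/GF/- → run G
t=28: L0/L1/L2 = -/GF/- → run G
t=29: L0/L1/L2 = -/GF/- → run G
t=30: L0/L1/L2 = -/GF/- → run G
t=31: L0/L1/L2 = -/F/- → run F
t=32: (idle)
t=33: (idle)
t=34: (idle)
t=35: (idle)
t=36: (idle)
t=37: (idle)
t=38: (idle)

context switches = 12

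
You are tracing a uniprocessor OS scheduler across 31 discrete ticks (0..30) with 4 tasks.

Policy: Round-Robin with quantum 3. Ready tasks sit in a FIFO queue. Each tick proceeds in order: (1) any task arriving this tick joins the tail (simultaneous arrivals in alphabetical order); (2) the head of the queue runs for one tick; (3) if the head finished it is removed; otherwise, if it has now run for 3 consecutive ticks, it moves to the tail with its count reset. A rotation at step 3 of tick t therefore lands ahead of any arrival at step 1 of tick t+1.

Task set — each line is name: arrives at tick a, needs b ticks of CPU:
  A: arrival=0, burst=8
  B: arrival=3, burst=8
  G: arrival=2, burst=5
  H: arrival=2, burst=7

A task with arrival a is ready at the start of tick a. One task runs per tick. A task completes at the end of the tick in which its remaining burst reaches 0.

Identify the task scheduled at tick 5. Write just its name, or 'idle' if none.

running at tick 5 = G

t=0: queue=[A] q_used=0 → run A
t=1: queue=[A] q_used=1 → run A
t=2: queue=[A,G,H] q_used=2 → run A
t=3: queue=[G,H,A,B] q_used=0 → run G
t=4: queue=[G,H,A,B] q_used=1 → run G
t=5: queue=[G,H,A,B] q_used=2 → run G
t=6: queue=[H,A,B,G] q_used=0 → run H
t=7: queue=[H,A,B,G] q_used=1 → run H
t=8: queue=[H,A,B,G] q_used=2 → run H
t=9: queue=[A,B,G,H] q_used=0 → run A
t=10: queue=[A,B,G,H] q_used=1 → run A
t=11: queue=[A,B,G,H] q_used=2 → run A
t=12: queue=[B,G,H,A] q_used=0 → run B
t=13: queue=[B,G,H,A] q_used=1 → run B
t=14: queue=[B,G,H,A] q_used=2 → run B
t=15: queue=[G,H,A,B] q_used=0 → run G
t=16: queue=[G,H,A,B] q_used=1 → run G
t=17: queue=[H,A,B] q_used=0 → run H
t=18: queue=[H,A,B] q_used=1 → run H
t=19: queue=[H,A,B] q_used=2 → run H
t=20: queue=[A,B,H] q_used=0 → run A
t=21: queue=[A,B,H] q_used=1 → run A
t=22: queue=[B,H] q_used=0 → run B
t=23: queue=[B,H] q_used=1 → run B
t=24: queue=[B,H] q_used=2 → run B
t=25: queue=[H,B] q_used=0 → run H
t=26: queue=[B] q_used=0 → run B
t=27: queue=[B] q_used=1 → run B
t=28: (idle)
t=29: (idle)
t=30: (idle)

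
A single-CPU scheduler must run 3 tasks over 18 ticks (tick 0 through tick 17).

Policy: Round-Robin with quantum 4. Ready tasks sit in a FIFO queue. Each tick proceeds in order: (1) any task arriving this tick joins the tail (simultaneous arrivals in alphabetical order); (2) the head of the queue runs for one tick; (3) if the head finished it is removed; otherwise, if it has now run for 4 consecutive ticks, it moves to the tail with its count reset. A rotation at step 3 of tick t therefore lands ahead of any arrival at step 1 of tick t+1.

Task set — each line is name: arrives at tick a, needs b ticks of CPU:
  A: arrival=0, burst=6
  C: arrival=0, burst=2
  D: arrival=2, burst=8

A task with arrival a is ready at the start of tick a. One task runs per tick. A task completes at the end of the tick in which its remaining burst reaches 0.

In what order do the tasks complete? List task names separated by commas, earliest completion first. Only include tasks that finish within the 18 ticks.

completion order = C, A, D

t=0: queue=[A,C] q_used=0 → run A
t=1: queue=[A,C] q_used=1 → run A
t=2: queue=[A,C,D] q_used=2 → run A
t=3: queue=[A,C,D] q_used=3 → run A
t=4: queue=[C,D,A] q_used=0 → run C
t=5: queue=[C,D,A] q_used=1 → run C
t=6: queue=[D,A] q_used=0 → run D
t=7: queue=[D,A] q_used=1 → run D
t=8: queue=[D,A] q_used=2 → run D
t=9: queue=[D,A] q_used=3 → run D
t=10: queue=[A,D] q_used=0 → run A
t=11: queue=[A,D] q_used=1 → run A
t=12: queue=[D] q_used=0 → run D
t=13: queue=[D] q_used=1 → run D
t=14: queue=[D] q_used=2 → run D
t=15: queue=[D] q_used=3 → run D
t=16: (idle)
t=17: (idle)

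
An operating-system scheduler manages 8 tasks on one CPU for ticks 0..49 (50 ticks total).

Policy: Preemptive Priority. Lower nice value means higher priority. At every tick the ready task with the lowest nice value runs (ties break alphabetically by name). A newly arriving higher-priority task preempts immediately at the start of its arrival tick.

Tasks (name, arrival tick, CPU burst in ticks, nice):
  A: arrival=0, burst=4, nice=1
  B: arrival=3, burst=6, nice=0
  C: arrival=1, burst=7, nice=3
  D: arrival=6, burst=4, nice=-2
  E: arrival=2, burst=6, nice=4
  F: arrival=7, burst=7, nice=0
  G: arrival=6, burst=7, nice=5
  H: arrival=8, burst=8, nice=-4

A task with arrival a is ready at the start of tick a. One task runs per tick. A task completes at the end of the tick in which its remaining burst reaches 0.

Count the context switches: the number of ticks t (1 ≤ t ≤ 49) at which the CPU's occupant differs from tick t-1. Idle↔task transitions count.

context switches = 11

t=0: ready={A} → run A
t=1: ready={A,C} → run A
t=2: ready={A,C,E} → run A
t=3: ready={A,B,C,E} → run B
t=4: ready={A,B,C,E} → run B
t=5: ready={A,B,C,E} → run B
t=6: ready={A,B,C,D,E,G} → run D
t=7: ready={A,B,C,D,E,F,G} → run D
t=8: ready={A,B,C,D,E,F,G,H} → run H
t=9: ready={A,B,C,D,E,F,G,H} → run H
t=10: ready={A,B,C,D,E,F,G,H} → run H
t=11: ready={A,B,C,D,E,F,G,H} → run H
t=12: ready={A,B,C,D,E,F,G,H} → run H
t=13: ready={A,B,C,D,E,F,G,H} → run H
t=14: ready={A,B,C,D,E,F,G,H} → run H
t=15: ready={A,B,C,D,E,F,G,H} → run H
t=16: ready={A,B,C,D,E,F,G} → run D
t=17: ready={A,B,C,D,E,F,G} → run D
t=18: ready={A,B,C,E,F,G} → run B
t=19: ready={A,B,C,E,F,G} → run B
t=20: ready={A,B,C,E,F,G} → run B
t=21: ready={A,C,E,F,G} → run F
t=22: ready={A,C,E,F,G} → run F
t=23: ready={A,C,E,F,G} → run F
t=24: ready={A,C,E,F,G} → run F
t=25: ready={A,C,E,F,G} → run F
t=26: ready={A,C,E,F,G} → run F
t=27: ready={A,C,E,F,G} → run F
t=28: ready={A,C,E,G} → run A
t=29: ready={C,E,G} → run C
t=30: ready={C,E,G} → run C
t=31: ready={C,E,G} → run C
t=32: ready={C,E,G} → run C
t=33: ready={C,E,G} → run C
t=34: ready={C,E,G} → run C
t=35: ready={C,E,G} → run C
t=36: ready={E,G} → run E
t=37: ready={E,G} → run E
t=38: ready={E,G} → run E
t=39: ready={E,G} → run E
t=40: ready={E,G} → run E
t=41: ready={E,G} → run E
t=42: ready={G} → run G
t=43: ready={G} → run G
t=44: ready={G} → run G
t=45: ready={G} → run G
t=46: ready={G} → run G
t=47: ready={G} → run G
t=48: ready={G} → run G
t=49: (idle)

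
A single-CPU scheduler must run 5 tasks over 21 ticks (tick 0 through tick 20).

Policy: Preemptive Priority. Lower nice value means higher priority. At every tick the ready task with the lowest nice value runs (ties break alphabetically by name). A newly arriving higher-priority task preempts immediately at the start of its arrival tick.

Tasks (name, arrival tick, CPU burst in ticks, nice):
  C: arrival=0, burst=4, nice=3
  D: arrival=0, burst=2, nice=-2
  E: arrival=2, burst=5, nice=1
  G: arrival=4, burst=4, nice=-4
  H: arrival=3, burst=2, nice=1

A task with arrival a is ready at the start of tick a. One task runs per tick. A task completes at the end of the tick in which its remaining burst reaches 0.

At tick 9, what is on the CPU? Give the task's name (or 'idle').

t=0: ready={C,D} → run D
t=1: ready={C,D} → run D
t=2: ready={C,E} → run E
t=3: ready={C,E,H} → run E
t=4: ready={C,E,G,H} → run G
t=5: ready={C,E,G,H} → run G
t=6: ready={C,E,G,H} → run G
t=7: ready={C,E,G,H} → run G
t=8: ready={C,E,H} → run E
t=9: ready={C,E,H} → run E
t=10: ready={C,E,H} → run E
t=11: ready={C,H} → run H
t=12: ready={C,H} → run H
t=13: ready={C} → run C
t=14: ready={C} → run C
t=15: ready={C} → run C
t=16: ready={C} → run C
t=17: (idle)
t=18: (idle)
t=19: (idle)
t=20: (idle)

running at tick 9 = E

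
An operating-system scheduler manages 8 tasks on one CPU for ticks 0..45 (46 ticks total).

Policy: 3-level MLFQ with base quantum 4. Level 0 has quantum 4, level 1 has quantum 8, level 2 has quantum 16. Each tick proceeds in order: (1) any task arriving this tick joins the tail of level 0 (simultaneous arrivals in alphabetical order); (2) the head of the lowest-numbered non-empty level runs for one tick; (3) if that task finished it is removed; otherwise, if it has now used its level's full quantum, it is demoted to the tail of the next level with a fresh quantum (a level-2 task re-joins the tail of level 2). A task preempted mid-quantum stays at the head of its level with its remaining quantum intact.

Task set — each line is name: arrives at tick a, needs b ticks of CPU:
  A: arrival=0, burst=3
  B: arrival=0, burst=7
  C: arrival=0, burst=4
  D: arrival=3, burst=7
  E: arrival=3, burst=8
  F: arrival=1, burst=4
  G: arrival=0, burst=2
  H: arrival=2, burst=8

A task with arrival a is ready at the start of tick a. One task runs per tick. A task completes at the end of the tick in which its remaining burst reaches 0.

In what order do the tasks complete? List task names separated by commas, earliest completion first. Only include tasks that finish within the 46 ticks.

t=0: L0/L1/L2 = ABCG/-/- → run A
t=1: L0/L1/L2 = ABCGF/-/- → run A
t=2: L0/L1/L2 = ABCGFH/-/- → run A
t=3: L0/L1/L2 = BCGFHDE/-/- → run B
t=4: L0/L1/L2 = BCGFHDE/-/- → run B
t=5: L0/L1/L2 = BCGFHDE/-/- → run B
t=6: L0/L1/L2 = BCGFHDE/-/- → run B
t=7: L0/L1/L2 = CGFHDE/B/- → run C
t=8: L0/L1/L2 = CGFHDE/B/- → run C
t=9: L0/L1/L2 = CGFHDE/B/- → run C
t=10: L0/L1/L2 = CGFHDE/B/- → run C
t=11: L0/L1/L2 = GFHDE/B/- → run G
t=12: L0/L1/L2 = GFHDE/B/- → run G
t=13: L0/L1/L2 = FHDE/B/- → run F
t=14: L0/L1/L2 = FHDE/B/- → run F
t=15: L0/L1/L2 = FHDE/B/- → run F
t=16: L0/L1/L2 = FHDE/B/- → run F
t=17: L0/L1/L2 = HDE/B/- → run H
t=18: L0/L1/L2 = HDE/B/- → run H
t=19: L0/L1/L2 = HDE/B/- → run H
t=20: L0/L1/L2 = HDE/B/- → run H
t=21: L0/L1/L2 = DE/BH/- → run D
t=22: L0/L1/L2 = DE/BH/- → run D
t=23: L0/L1/L2 = DE/BH/- → run D
t=24: L0/L1/L2 = DE/BH/- → run D
t=25: L0/L1/L2 = E/BHD/- → run E
t=26: L0/L1/L2 = E/BHD/- → run E
t=27: L0/L1/L2 = E/BHD/- → run E
t=28: L0/L1/L2 = E/BHD/- → run E
t=29: L0/L1/L2 = -/BHDE/- → run B
t=30: L0/L1/L2 = -/BHDE/- → run B
t=31: L0/L1/L2 = -/BHDE/- → run B
t=32: L0/L1/L2 = -/HDE/- → run H
t=33: L0/L1/L2 = -/HDE/- → run H
t=34: L0/L1/L2 = -/HDE/- → run H
t=35: L0/L1/L2 = -/HDE/- → run H
t=36: L0/L1/L2 = -/DE/- → run D
t=37: L0/L1/L2 = -/DE/- → run D
t=38: L0/L1/L2 = -/DE/- → run D
t=39: L0/L1/L2 = -/E/- → run E
t=40: L0/L1/L2 = -/E/- → run E
t=41: L0/L1/L2 = -/E/- → run E
t=42: L0/L1/L2 = -/E/- → run E
t=43: (idle)
t=44: (idle)
t=45: (idle)

completion order = A, C, G, F, B, H, D, E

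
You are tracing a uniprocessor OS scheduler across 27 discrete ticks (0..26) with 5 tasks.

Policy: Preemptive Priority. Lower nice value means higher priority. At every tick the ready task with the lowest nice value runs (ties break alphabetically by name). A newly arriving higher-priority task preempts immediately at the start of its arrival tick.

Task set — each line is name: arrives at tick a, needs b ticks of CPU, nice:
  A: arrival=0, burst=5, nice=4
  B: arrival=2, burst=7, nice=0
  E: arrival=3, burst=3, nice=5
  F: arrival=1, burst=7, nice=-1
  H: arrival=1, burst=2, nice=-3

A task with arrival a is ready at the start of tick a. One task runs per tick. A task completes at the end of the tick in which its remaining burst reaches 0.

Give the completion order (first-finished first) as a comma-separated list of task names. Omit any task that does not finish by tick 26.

t=0: ready={A} → run A
t=1: ready={A,F,H} → run H
t=2: ready={A,B,F,H} → run H
t=3: ready={A,B,E,F} → run F
t=4: ready={A,B,E,F} → run F
t=5: ready={A,B,E,F} → run F
t=6: ready={A,B,E,F} → run F
t=7: ready={A,B,E,F} → run F
t=8: ready={A,B,E,F} → run F
t=9: ready={A,B,E,F} → run F
t=10: ready={A,B,E} → run B
t=11: ready={A,B,E} → run B
t=12: ready={A,B,E} → run B
t=13: ready={A,B,E} → run B
t=14: ready={A,B,E} → run B
t=15: ready={A,B,E} → run B
t=16: ready={A,B,E} → run B
t=17: ready={A,E} → run A
t=18: ready={A,E} → run A
t=19: ready={A,E} → run A
t=20: ready={A,E} → run A
t=21: ready={E} → run E
t=22: ready={E} → run E
t=23: ready={E} → run E
t=24: (idle)
t=25: (idle)
t=26: (idle)

completion order = H, F, B, A, E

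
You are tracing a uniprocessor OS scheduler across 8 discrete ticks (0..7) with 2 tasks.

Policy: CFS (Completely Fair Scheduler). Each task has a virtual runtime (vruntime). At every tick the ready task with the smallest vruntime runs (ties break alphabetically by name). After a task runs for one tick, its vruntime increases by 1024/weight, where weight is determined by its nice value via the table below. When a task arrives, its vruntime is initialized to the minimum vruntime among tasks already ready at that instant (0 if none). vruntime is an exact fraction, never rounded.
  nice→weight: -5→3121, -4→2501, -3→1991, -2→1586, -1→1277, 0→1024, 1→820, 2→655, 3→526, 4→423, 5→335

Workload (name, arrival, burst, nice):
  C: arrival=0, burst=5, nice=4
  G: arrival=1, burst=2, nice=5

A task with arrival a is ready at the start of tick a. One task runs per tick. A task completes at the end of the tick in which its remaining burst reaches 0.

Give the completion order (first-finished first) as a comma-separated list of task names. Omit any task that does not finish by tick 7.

t=0: vr[C=0] → run C
t=1: vr[C=1024/423 G=1024/423] → run C
t=2: vr[C=2048/423 G=1024/423] → run G
t=3: vr[C=2048/423 G=776192/141705] → run C
t=4: vr[C=1024/141 G=776192/141705] → run G
t=5: vr[C=1024/141] → run C
t=6: vr[C=4096/423] → run C
t=7: (idle)

completion order = G, C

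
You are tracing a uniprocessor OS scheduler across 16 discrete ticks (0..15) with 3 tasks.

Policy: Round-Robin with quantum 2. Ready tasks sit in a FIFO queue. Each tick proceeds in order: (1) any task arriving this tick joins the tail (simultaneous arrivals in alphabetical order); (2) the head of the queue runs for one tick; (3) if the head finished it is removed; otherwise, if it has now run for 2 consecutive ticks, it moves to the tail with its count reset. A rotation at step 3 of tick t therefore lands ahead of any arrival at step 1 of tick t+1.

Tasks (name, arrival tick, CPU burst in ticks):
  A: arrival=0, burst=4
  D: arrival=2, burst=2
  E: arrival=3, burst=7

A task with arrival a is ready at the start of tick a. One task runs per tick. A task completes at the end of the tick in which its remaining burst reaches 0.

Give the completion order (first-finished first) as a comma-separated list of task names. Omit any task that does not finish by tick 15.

completion order = A, D, E

t=0: queue=[A] q_used=0 → run A
t=1: queue=[A] q_used=1 → run A
t=2: queue=[A,D] q_used=0 → run A
t=3: queue=[A,D,E] q_used=1 → run A
t=4: queue=[D,E] q_used=0 → run D
t=5: queue=[D,E] q_used=1 → run D
t=6: queue=[E] q_used=0 → run E
t=7: queue=[E] q_used=1 → run E
t=8: queue=[E] q_used=0 → run E
t=9: queue=[E] q_used=1 → run E
t=10: queue=[E] q_used=0 → run E
t=11: queue=[E] q_used=1 → run E
t=12: queue=[E] q_used=0 → run E
t=13: (idle)
t=14: (idle)
t=15: (idle)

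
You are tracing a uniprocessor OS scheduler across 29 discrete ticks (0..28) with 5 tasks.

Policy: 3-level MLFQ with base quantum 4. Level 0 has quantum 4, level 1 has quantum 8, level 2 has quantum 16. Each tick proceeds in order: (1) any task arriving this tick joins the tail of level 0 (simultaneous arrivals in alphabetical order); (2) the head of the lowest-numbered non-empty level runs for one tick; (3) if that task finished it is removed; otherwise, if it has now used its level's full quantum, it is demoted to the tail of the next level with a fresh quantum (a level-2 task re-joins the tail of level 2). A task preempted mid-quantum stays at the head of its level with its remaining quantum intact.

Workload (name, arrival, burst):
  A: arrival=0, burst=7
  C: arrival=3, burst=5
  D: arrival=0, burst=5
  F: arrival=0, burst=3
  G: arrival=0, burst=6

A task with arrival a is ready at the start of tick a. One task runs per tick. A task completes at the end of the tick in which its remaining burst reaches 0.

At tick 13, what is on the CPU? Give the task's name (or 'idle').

t=0: L0/L1/L2 = ADFG/-/- → run A
t=1: L0/L1/L2 = ADFG/-/- → run A
t=2: L0/L1/L2 = ADFG/-/- → run A
t=3: L0/L1/L2 = ADFGC/-/- → run A
t=4: L0/L1/L2 = DFGC/A/- → run D
t=5: L0/L1/L2 = DFGC/A/- → run D
t=6: L0/L1/L2 = DFGC/A/- → run D
t=7: L0/L1/L2 = DFGC/A/- → run D
t=8: L0/L1/L2 = FGC/AD/- → run F
t=9: L0/L1/L2 = FGC/AD/- → run F
t=10: L0/L1/L2 = FGC/AD/- → run F
t=11: L0/L1/L2 = GC/AD/- → run G
t=12: L0/L1/L2 = GC/AD/- → run G
t=13: L0/L1/L2 = GC/AD/- → run G
t=14: L0/L1/L2 = GC/AD/- → run G
t=15: L0/L1/L2 = C/ADG/- → run C
t=16: L0/L1/L2 = C/ADG/- → run C
t=17: L0/L1/L2 = C/ADG/- → run C
t=18: L0/L1/L2 = C/ADG/- → run C
t=19: L0/L1/L2 = -/ADGC/- → run A
t=20: L0/L1/L2 = -/ADGC/- → run A
t=21: L0/L1/L2 = -/ADGC/- → run A
t=22: L0/L1/L2 = -/DGC/- → run D
t=23: L0/L1/L2 = -/GC/- → run G
t=24: L0/L1/L2 = -/GC/- → run G
t=25: L0/L1/L2 = -/C/- → run C
t=26: (idle)
t=27: (idle)
t=28: (idle)

running at tick 13 = G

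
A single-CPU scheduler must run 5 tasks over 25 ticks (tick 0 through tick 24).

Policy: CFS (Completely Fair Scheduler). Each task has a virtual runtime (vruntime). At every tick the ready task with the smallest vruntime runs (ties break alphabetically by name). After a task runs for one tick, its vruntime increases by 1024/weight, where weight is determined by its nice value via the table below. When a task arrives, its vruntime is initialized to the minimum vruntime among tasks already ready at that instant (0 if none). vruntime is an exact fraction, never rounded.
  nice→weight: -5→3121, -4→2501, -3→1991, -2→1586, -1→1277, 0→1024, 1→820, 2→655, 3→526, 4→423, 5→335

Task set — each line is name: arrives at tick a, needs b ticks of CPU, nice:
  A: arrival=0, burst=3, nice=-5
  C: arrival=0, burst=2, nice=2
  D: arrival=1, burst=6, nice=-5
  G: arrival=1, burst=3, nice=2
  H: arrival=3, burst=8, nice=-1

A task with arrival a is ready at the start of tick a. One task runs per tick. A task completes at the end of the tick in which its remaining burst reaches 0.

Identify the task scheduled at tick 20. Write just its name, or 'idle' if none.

running at tick 20 = H

t=0: vr[A=0 C=0] → run A
t=1: vr[A=1024/3121 C=0 D=0 G=0] → run C
t=2: vr[A=1024/3121 C=1024/655 D=0 G=0] → run D
t=3: vr[A=1024/3121 C=1024/655 D=1024/3121 G=0 H=0] → run G
t=4: vr[A=1024/3121 C=1024/655 D=1024/3121 G=1024/655 H=0] → run H
t=5: vr[A=1024/3121 C=1024/655 D=1024/3121 G=1024/655 H=1024/1277] → run A
t=6: vr[A=2048/3121 C=1024/655 D=1024/3121 G=1024/655 H=1024/1277] → run D
t=7: vr[A=2048/3121 C=1024/655 D=2048/3121 G=1024/655 H=1024/1277] → run A
t=8: vr[C=1024/655 D=2048/3121 G=1024/655 H=1024/1277] → run D
t=9: vr[C=1024/655 D=3072/3121 G=1024/655 H=1024/1277] → run H
t=10: vr[C=1024/655 D=3072/3121 G=1024/655 H=2048/1277] → run D
t=11: vr[C=1024/655 D=4096/3121 G=1024/655 H=2048/1277] → run D
t=12: vr[C=1024/655 D=5120/3121 G=1024/655 H=2048/1277] → run C
t=13: vr[D=5120/3121 G=1024/655 H=2048/1277] → run G
t=14: vr[D=5120/3121 G=2048/655 H=2048/1277] → run H
t=15: vr[D=5120/3121 G=2048/655 H=3072/1277] → run D
t=16: vr[G=2048/655 H=3072/1277] → run H
t=17: vr[G=2048/655 H=4096/1277] → run G
t=18: vr[H=4096/1277] → run H
t=19: vr[H=5120/1277] → run H
t=20: vr[H=6144/1277] → run H
t=21: vr[H=7168/1277] → run H
t=22: (idle)
t=23: (idle)
t=24: (idle)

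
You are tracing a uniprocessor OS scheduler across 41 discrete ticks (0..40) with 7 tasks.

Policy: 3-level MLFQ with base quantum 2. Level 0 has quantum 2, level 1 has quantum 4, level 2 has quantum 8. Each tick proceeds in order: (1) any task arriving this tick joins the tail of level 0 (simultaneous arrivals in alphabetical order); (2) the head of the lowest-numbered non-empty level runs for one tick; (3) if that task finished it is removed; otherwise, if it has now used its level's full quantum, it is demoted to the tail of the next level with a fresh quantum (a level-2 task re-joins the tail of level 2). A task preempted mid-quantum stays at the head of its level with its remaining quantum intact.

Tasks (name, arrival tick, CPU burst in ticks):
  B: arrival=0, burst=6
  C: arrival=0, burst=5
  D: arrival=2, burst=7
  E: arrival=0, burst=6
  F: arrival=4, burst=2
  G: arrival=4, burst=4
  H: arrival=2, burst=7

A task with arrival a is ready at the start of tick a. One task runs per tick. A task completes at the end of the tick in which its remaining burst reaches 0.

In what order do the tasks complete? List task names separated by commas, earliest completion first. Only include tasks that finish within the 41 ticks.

t=0: L0/L1/L2 = BCE/-/- → run B
t=1: L0/L1/L2 = BCE/-/- → run B
t=2: L0/L1/L2 = CEDH/B/- → run C
t=3: L0/L1/L2 = CEDH/B/- → run C
t=4: L0/L1/L2 = EDHFG/BC/- → run E
t=5: L0/L1/L2 = EDHFG/BC/- → run E
t=6: L0/L1/L2 = DHFG/BCE/- → run D
t=7: L0/L1/L2 = DHFG/BCE/- → run D
t=8: L0/L1/L2 = HFG/BCED/- → run H
t=9: L0/L1/L2 = HFG/BCED/- → run H
t=10: L0/L1/L2 = FG/BCEDH/- → run F
t=11: L0/L1/L2 = FG/BCEDH/- → run F
t=12: L0/L1/L2 = G/BCEDH/- → run G
t=13: L0/L1/L2 = G/BCEDH/- → run G
t=14: L0/L1/L2 = -/BCEDHG/- → run B
t=15: L0/L1/L2 = -/BCEDHG/- → run B
t=16: L0/L1/L2 = -/BCEDHG/- → run B
t=17: L0/L1/L2 = -/BCEDHG/- → run B
t=18: L0/L1/L2 = -/CEDHG/- → run C
t=19: L0/L1/L2 = -/CEDHG/- → run C
t=20: L0/L1/L2 = -/CEDHG/- → run C
t=21: L0/L1/L2 = -/EDHG/- → run E
t=22: L0/L1/L2 = -/EDHG/- → run E
t=23: L0/L1/L2 = -/EDHG/- → run E
t=24: L0/L1/L2 = -/EDHG/- → run E
t=25: L0/L1/L2 = -/DHG/- → run D
t=26: L0/L1/L2 = -/DHG/- → run D
t=27: L0/L1/L2 = -/DHG/- → run D
t=28: L0/L1/L2 = -/DHG/- → run D
t=29: L0/L1/L2 = -/HG/D → run H
t=30: L0/L1/L2 = -/HG/D → run H
t=31: L0/L1/L2 = -/HG/D → run H
t=32: L0/L1/L2 = -/HG/D → run H
t=33: L0/L1/L2 = -/G/DH → run G
t=34: L0/L1/L2 = -/G/DH → run G
t=35: L0/L1/L2 = -/-/DH → run D
t=36: L0/L1/L2 = -/-/H → run H
t=37: (idle)
t=38: (idle)
t=39: (idle)
t=40: (idle)

completion order = F, B, C, E, G, D, H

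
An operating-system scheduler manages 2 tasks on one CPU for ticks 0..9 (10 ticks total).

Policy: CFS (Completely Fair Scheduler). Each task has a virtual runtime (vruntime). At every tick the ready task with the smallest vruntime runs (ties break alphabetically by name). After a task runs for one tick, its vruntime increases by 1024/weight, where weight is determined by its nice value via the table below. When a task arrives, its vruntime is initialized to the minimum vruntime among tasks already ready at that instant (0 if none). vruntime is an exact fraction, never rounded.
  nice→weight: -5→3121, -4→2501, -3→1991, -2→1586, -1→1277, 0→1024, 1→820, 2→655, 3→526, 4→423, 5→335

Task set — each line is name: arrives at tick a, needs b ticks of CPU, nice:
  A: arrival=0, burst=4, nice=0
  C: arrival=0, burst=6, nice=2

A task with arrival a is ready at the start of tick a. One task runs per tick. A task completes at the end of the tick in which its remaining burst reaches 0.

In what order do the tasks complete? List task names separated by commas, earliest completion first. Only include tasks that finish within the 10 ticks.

t=0: vr[A=0 C=0] → run A
t=1: vr[A=1 C=0] → run C
t=2: vr[A=1 C=1024/655] → run A
t=3: vr[A=2 C=1024/655] → run C
t=4: vr[A=2 C=2048/655] → run A
t=5: vr[A=3 C=2048/655] → run A
t=6: vr[C=2048/655] → run C
t=7: vr[C=3072/655] → run C
t=8: vr[C=4096/655] → run C
t=9: vr[C=1024/131] → run C

completion order = A, C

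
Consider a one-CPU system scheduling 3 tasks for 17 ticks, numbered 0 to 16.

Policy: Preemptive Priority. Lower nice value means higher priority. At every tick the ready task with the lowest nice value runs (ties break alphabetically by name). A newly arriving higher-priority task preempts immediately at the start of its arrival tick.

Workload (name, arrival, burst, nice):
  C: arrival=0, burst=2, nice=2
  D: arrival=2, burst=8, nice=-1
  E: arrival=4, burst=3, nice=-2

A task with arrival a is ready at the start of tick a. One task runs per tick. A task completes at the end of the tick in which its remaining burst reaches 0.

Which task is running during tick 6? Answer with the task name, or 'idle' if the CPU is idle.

running at tick 6 = E

t=0: ready={C} → run C
t=1: ready={C} → run C
t=2: ready={D} → run D
t=3: ready={D} → run D
t=4: ready={D,E} → run E
t=5: ready={D,E} → run E
t=6: ready={D,E} → run E
t=7: ready={D} → run D
t=8: ready={D} → run D
t=9: ready={D} → run D
t=10: ready={D} → run D
t=11: ready={D} → run D
t=12: ready={D} → run D
t=13: (idle)
t=14: (idle)
t=15: (idle)
t=16: (idle)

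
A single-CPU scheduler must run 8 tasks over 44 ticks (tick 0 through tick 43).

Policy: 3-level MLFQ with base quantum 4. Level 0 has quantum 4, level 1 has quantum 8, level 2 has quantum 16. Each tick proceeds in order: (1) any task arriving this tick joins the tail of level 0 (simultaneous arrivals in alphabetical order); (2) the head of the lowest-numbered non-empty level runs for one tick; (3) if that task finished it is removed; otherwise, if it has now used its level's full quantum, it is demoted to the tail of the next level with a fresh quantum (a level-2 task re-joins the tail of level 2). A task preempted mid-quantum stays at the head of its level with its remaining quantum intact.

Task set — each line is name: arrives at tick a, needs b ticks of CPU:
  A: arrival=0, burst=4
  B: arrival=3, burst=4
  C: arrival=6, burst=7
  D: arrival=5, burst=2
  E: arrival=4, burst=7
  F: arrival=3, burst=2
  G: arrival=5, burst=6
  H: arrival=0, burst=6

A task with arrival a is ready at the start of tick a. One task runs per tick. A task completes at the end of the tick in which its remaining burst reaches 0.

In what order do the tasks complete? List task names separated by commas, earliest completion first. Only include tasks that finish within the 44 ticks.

t=0: L0/L1/L2 = AH/-/- → run A
t=1: L0/L1/L2 = AH/-/- → run A
t=2: L0/L1/L2 = AH/-/- → run A
t=3: L0/L1/L2 = AHBF/-/- → run A
t=4: L0/L1/L2 = HBFE/-/- → run H
t=5: L0/L1/L2 = HBFEDG/-/- → run H
t=6: L0/L1/L2 = HBFEDGC/-/- → run H
t=7: L0/L1/L2 = HBFEDGC/-/- → run H
t=8: L0/L1/L2 = BFEDGC/H/- → run B
t=9: L0/L1/L2 = BFEDGC/H/- → run B
t=10: L0/L1/L2 = BFEDGC/H/- → run B
t=11: L0/L1/L2 = BFEDGC/H/- → run B
t=12: L0/L1/L2 = FEDGC/H/- → run F
t=13: L0/L1/L2 = FEDGC/H/- → run F
t=14: L0/L1/L2 = EDGC/H/- → run E
t=15: L0/L1/L2 = EDGC/H/- → run E
t=16: L0/L1/L2 = EDGC/H/- → run E
t=17: L0/L1/L2 = EDGC/H/- → run E
t=18: L0/L1/L2 = DGC/HE/- → run D
t=19: L0/L1/L2 = DGC/HE/- → run D
t=20: L0/L1/L2 = GC/HE/- → run G
t=21: L0/L1/L2 = GC/HE/- → run G
t=22: L0/L1/L2 = GC/HE/- → run G
t=23: L0/L1/L2 = GC/HE/- → run G
t=24: L0/L1/L2 = C/HEG/- → run C
t=25: L0/L1/L2 = C/HEG/- → run C
t=26: L0/L1/L2 = C/HEG/- → run C
t=27: L0/L1/L2 = C/HEG/- → run C
t=28: L0/L1/L2 = -/HEGC/- → run H
t=29: L0/L1/L2 = -/HEGC/- → run H
t=30: L0/L1/L2 = -/EGC/- → run E
t=31: L0/L1/L2 = -/EGC/- → run E
t=32: L0/L1/L2 = -/EGC/- → run E
t=33: L0/L1/L2 = -/GC/- → run G
t=34: L0/L1/L2 = -/GC/- → run G
t=35: L0/L1/L2 = -/C/- → run C
t=36: L0/L1/L2 = -/C/- → run C
t=37: L0/L1/L2 = -/C/- → run C
t=38: (idle)
t=39: (idle)
t=40: (idle)
t=41: (idle)
t=42: (idle)
t=43: (idle)

completion order = A, B, F, D, H, E, G, C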